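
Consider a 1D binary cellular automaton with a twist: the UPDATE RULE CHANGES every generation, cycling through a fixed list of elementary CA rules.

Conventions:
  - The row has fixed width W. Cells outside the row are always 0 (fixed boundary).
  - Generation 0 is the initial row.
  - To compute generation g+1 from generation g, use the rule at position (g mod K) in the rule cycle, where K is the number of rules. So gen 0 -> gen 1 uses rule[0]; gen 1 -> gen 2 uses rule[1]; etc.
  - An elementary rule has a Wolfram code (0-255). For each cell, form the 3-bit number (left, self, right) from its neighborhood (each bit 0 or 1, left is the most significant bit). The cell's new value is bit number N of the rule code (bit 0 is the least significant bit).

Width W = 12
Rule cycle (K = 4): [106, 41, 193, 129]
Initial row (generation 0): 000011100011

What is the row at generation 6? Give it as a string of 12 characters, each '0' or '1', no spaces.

Answer: 101010000011

Derivation:
Gen 0: 000011100011
Gen 1 (rule 106): 000110100111
Gen 2 (rule 41): 110101000100
Gen 3 (rule 193): 010000010001
Gen 4 (rule 129): 000111000100
Gen 5 (rule 106): 001101001000
Gen 6 (rule 41): 101010000011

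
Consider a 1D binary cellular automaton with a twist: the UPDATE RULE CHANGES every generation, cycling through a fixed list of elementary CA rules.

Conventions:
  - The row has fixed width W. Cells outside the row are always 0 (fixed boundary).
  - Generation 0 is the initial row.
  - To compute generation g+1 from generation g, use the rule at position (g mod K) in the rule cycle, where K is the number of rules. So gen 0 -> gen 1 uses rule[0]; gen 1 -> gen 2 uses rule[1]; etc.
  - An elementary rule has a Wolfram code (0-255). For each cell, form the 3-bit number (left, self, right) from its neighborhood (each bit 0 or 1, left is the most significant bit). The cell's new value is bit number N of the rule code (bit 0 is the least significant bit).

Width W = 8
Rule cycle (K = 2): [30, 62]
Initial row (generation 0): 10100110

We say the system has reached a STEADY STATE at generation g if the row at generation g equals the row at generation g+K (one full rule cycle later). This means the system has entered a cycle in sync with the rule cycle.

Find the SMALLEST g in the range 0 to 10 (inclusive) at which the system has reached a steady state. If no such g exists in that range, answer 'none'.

Gen 0: 10100110
Gen 1 (rule 30): 10111101
Gen 2 (rule 62): 11100011
Gen 3 (rule 30): 10010110
Gen 4 (rule 62): 11111101
Gen 5 (rule 30): 10000001
Gen 6 (rule 62): 11000011
Gen 7 (rule 30): 10100110
Gen 8 (rule 62): 11111101
Gen 9 (rule 30): 10000001
Gen 10 (rule 62): 11000011
Gen 11 (rule 30): 10100110
Gen 12 (rule 62): 11111101

Answer: none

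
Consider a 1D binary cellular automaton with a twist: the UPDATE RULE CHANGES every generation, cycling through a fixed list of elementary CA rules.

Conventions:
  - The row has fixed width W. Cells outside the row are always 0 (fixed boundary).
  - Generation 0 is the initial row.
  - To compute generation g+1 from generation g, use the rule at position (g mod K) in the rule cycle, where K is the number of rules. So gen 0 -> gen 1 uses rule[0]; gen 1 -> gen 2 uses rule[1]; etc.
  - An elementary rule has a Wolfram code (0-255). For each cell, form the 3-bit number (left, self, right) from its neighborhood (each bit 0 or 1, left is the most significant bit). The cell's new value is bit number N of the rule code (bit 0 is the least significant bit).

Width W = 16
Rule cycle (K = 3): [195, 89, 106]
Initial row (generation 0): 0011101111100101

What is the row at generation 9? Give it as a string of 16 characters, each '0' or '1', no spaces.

Gen 0: 0011101111100101
Gen 1 (rule 195): 1101100111101000
Gen 2 (rule 89): 1101110100100111
Gen 3 (rule 106): 1111011001001101
Gen 4 (rule 195): 0111001010010100
Gen 5 (rule 89): 0101100001000011
Gen 6 (rule 106): 1011100010000111
Gen 7 (rule 195): 0001101100111011
Gen 8 (rule 89): 1101101110101011
Gen 9 (rule 106): 1111111011010111

Answer: 1111111011010111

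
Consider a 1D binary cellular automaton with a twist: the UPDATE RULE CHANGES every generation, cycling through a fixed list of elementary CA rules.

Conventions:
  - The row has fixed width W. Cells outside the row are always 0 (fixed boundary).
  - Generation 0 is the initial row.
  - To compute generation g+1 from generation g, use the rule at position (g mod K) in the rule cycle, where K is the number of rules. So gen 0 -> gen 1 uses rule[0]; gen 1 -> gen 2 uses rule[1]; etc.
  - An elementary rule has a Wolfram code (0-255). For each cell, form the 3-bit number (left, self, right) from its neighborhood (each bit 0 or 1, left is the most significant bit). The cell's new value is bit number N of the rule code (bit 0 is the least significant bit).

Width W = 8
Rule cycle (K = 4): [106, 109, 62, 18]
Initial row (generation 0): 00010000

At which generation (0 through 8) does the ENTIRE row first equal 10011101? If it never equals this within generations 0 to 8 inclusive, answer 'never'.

Answer: never

Derivation:
Gen 0: 00010000
Gen 1 (rule 106): 00100000
Gen 2 (rule 109): 10101111
Gen 3 (rule 62): 11111000
Gen 4 (rule 18): 00000100
Gen 5 (rule 106): 00001000
Gen 6 (rule 109): 11101011
Gen 7 (rule 62): 10011110
Gen 8 (rule 18): 01100001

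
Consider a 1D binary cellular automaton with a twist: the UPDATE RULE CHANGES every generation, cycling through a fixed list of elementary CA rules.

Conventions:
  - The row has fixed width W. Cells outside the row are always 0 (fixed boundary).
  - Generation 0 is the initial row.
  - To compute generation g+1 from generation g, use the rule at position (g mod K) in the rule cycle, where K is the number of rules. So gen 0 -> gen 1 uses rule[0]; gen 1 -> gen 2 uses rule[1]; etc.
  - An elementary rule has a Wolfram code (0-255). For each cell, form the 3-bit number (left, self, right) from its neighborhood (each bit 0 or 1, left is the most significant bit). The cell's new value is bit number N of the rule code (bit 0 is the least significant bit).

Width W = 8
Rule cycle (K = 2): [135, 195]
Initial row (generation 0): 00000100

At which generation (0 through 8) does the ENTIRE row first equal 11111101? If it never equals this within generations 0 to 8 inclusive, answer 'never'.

Answer: 1

Derivation:
Gen 0: 00000100
Gen 1 (rule 135): 11111101
Gen 2 (rule 195): 01111100
Gen 3 (rule 135): 10111001
Gen 4 (rule 195): 00011010
Gen 5 (rule 135): 11100010
Gen 6 (rule 195): 01101100
Gen 7 (rule 135): 10000001
Gen 8 (rule 195): 00111110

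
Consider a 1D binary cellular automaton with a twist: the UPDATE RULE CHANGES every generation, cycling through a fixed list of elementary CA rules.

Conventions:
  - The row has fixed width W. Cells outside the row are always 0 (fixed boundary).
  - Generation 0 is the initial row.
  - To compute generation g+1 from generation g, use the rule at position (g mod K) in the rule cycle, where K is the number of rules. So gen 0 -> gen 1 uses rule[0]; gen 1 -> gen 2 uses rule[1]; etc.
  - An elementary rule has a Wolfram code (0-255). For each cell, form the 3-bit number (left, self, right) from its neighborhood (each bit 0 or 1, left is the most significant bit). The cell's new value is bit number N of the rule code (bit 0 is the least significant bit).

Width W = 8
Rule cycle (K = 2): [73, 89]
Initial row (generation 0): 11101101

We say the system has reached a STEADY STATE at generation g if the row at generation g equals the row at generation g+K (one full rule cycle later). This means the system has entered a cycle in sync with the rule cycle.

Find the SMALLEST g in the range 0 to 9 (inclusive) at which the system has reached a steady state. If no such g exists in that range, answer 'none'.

Gen 0: 11101101
Gen 1 (rule 73): 10101100
Gen 2 (rule 89): 00001111
Gen 3 (rule 73): 11101001
Gen 4 (rule 89): 10100100
Gen 5 (rule 73): 00000001
Gen 6 (rule 89): 11111100
Gen 7 (rule 73): 10000101
Gen 8 (rule 89): 01110000
Gen 9 (rule 73): 01010111
Gen 10 (rule 89): 00000101
Gen 11 (rule 73): 11110000

Answer: none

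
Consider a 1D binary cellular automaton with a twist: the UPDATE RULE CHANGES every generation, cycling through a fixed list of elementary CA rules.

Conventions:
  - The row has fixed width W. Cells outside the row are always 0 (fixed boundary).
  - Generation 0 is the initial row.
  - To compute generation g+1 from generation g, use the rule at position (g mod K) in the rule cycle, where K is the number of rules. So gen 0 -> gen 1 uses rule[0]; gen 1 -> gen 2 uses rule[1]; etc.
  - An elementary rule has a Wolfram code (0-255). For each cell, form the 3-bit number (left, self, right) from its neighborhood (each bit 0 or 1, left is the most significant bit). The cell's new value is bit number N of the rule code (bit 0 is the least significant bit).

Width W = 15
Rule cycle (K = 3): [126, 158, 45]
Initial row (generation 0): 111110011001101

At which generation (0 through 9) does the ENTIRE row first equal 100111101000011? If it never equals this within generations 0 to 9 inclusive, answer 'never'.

Answer: 8

Derivation:
Gen 0: 111110011001101
Gen 1 (rule 126): 100011111111111
Gen 2 (rule 158): 110111111111110
Gen 3 (rule 45): 101100000000000
Gen 4 (rule 126): 111110000000000
Gen 5 (rule 158): 111101000000000
Gen 6 (rule 45): 100011011111111
Gen 7 (rule 126): 110111110000001
Gen 8 (rule 158): 100111101000011
Gen 9 (rule 45): 100100011011010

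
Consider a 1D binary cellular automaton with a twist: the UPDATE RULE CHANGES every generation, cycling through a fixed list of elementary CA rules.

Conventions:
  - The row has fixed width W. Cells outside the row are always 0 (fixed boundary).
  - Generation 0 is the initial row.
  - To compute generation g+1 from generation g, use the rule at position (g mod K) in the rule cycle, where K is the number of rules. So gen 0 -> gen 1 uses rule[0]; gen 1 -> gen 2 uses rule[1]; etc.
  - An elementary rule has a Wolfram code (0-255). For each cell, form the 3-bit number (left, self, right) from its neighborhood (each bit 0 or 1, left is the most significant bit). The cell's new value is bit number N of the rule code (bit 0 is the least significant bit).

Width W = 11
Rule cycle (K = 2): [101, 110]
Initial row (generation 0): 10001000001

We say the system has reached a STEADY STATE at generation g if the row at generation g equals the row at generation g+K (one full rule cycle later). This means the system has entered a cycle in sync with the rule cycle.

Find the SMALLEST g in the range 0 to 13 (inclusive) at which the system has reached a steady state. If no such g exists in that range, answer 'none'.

Gen 0: 10001000001
Gen 1 (rule 101): 10101011101
Gen 2 (rule 110): 11111110111
Gen 3 (rule 101): 00000011001
Gen 4 (rule 110): 00000111011
Gen 5 (rule 101): 11110001101
Gen 6 (rule 110): 10010011111
Gen 7 (rule 101): 10010000001
Gen 8 (rule 110): 10110000011
Gen 9 (rule 101): 11010111001
Gen 10 (rule 110): 11111101011
Gen 11 (rule 101): 00000111101
Gen 12 (rule 110): 00001100111
Gen 13 (rule 101): 11100100001
Gen 14 (rule 110): 10101100011
Gen 15 (rule 101): 11110101001

Answer: none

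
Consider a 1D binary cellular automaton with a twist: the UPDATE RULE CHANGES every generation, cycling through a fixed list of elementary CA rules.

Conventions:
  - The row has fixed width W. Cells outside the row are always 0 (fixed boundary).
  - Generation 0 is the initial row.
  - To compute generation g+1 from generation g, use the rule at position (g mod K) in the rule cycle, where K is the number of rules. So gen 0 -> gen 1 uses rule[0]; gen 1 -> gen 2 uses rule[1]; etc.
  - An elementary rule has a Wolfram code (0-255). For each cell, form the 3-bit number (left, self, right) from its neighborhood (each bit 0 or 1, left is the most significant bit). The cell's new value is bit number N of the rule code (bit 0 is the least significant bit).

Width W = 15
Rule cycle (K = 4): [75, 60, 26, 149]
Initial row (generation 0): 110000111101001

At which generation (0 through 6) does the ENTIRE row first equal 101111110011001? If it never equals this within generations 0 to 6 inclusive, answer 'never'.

Answer: never

Derivation:
Gen 0: 110000111101001
Gen 1 (rule 75): 110111100100010
Gen 2 (rule 60): 101100010110011
Gen 3 (rule 26): 001010100101110
Gen 4 (rule 149): 101010110100101
Gen 5 (rule 75): 000000110001000
Gen 6 (rule 60): 000000101001100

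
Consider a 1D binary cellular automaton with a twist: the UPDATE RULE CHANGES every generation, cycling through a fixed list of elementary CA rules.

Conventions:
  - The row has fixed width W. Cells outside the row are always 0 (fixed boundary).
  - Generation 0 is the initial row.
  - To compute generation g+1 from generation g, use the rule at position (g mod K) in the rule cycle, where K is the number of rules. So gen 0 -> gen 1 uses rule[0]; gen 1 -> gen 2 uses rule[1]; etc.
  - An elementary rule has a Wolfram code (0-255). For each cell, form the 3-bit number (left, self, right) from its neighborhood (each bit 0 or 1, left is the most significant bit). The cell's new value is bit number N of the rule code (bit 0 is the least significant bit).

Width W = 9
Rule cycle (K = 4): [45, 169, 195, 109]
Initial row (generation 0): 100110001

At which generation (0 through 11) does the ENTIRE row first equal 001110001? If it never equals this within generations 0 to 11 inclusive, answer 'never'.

Answer: 10

Derivation:
Gen 0: 100110001
Gen 1 (rule 45): 100100101
Gen 2 (rule 169): 000000010
Gen 3 (rule 195): 111111100
Gen 4 (rule 109): 100000101
Gen 5 (rule 45): 101110111
Gen 6 (rule 169): 011101110
Gen 7 (rule 195): 101100110
Gen 8 (rule 109): 111100110
Gen 9 (rule 45): 100000100
Gen 10 (rule 169): 001110001
Gen 11 (rule 195): 110110110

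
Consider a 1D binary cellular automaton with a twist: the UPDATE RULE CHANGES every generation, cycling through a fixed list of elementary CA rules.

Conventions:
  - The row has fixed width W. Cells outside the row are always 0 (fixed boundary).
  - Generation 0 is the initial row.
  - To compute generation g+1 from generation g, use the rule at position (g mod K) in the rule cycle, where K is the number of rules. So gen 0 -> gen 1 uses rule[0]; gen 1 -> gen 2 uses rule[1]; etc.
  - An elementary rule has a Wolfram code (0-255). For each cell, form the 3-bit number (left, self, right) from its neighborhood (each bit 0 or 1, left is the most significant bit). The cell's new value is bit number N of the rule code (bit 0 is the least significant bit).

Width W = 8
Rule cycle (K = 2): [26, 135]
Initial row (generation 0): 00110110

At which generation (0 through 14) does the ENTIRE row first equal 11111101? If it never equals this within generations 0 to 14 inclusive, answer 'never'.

Answer: 8

Derivation:
Gen 0: 00110110
Gen 1 (rule 26): 01100101
Gen 2 (rule 135): 10001101
Gen 3 (rule 26): 01011000
Gen 4 (rule 135): 11000011
Gen 5 (rule 26): 10100110
Gen 6 (rule 135): 10101000
Gen 7 (rule 26): 00000100
Gen 8 (rule 135): 11111101
Gen 9 (rule 26): 10000000
Gen 10 (rule 135): 10111111
Gen 11 (rule 26): 00100000
Gen 12 (rule 135): 11101111
Gen 13 (rule 26): 10001000
Gen 14 (rule 135): 10111011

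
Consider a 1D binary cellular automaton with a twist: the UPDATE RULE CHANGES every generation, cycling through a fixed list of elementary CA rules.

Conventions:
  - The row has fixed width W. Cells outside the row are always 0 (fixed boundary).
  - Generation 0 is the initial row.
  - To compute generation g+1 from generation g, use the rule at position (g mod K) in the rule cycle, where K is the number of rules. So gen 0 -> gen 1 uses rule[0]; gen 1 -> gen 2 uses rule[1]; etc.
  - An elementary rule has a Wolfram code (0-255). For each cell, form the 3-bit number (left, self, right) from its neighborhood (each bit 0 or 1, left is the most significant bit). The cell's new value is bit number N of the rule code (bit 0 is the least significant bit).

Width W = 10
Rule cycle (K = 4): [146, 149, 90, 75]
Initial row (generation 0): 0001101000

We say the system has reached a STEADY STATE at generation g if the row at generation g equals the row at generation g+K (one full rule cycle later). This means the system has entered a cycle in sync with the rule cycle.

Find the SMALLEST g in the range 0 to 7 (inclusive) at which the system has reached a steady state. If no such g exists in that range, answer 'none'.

Gen 0: 0001101000
Gen 1 (rule 146): 0010000100
Gen 2 (rule 149): 1011110111
Gen 3 (rule 90): 0010010101
Gen 4 (rule 75): 1100100000
Gen 5 (rule 146): 0011010000
Gen 6 (rule 149): 1000011111
Gen 7 (rule 90): 0100110001
Gen 8 (rule 75): 1001110110
Gen 9 (rule 146): 0110100001
Gen 10 (rule 149): 0000111101
Gen 11 (rule 90): 0001100100

Answer: none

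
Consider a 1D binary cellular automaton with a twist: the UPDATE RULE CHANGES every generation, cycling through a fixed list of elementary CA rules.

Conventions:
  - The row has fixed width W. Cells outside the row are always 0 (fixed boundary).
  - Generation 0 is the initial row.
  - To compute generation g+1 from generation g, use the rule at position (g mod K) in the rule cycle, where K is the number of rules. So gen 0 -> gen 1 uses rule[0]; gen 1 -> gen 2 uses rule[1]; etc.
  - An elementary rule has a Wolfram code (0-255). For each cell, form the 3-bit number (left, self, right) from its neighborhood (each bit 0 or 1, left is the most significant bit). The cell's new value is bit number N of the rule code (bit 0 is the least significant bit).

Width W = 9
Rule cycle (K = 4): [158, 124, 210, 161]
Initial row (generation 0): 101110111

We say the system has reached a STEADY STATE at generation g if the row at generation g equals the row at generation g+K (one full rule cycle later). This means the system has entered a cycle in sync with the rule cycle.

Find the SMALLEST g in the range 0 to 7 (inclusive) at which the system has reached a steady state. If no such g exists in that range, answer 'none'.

Gen 0: 101110111
Gen 1 (rule 158): 101100110
Gen 2 (rule 124): 111110111
Gen 3 (rule 210): 011110011
Gen 4 (rule 161): 001100000
Gen 5 (rule 158): 011010000
Gen 6 (rule 124): 011111000
Gen 7 (rule 210): 101111100
Gen 8 (rule 161): 010111001
Gen 9 (rule 158): 110110111
Gen 10 (rule 124): 111111101
Gen 11 (rule 210): 011111100

Answer: none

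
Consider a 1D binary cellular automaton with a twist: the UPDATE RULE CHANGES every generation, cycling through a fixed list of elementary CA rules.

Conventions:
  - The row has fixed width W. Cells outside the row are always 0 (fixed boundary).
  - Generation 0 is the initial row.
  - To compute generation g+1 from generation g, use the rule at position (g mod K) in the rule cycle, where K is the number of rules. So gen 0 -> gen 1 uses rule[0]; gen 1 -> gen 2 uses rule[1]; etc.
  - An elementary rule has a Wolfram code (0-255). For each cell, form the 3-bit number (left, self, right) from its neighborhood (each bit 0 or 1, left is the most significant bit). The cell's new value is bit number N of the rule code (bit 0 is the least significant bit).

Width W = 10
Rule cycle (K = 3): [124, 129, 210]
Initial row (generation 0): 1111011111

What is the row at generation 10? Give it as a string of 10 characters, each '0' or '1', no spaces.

Gen 0: 1111011111
Gen 1 (rule 124): 1001110001
Gen 2 (rule 129): 0000100100
Gen 3 (rule 210): 0001011010
Gen 4 (rule 124): 0001111111
Gen 5 (rule 129): 1100111110
Gen 6 (rule 210): 0111011111
Gen 7 (rule 124): 0101110001
Gen 8 (rule 129): 0000100100
Gen 9 (rule 210): 0001011010
Gen 10 (rule 124): 0001111111

Answer: 0001111111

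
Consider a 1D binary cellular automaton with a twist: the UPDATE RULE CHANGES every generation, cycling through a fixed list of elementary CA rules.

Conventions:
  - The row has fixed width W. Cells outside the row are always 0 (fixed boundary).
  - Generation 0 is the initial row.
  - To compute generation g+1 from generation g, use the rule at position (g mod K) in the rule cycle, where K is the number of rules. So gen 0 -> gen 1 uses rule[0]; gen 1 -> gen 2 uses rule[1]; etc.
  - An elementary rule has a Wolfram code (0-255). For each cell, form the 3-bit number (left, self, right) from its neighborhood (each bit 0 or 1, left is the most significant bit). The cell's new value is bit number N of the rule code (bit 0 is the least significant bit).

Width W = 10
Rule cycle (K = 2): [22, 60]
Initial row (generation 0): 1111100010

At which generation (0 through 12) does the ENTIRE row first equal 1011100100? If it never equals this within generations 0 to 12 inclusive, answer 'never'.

Gen 0: 1111100010
Gen 1 (rule 22): 0000010111
Gen 2 (rule 60): 0000011100
Gen 3 (rule 22): 0000100010
Gen 4 (rule 60): 0000110011
Gen 5 (rule 22): 0001001100
Gen 6 (rule 60): 0001101010
Gen 7 (rule 22): 0010001011
Gen 8 (rule 60): 0011001110
Gen 9 (rule 22): 0100110001
Gen 10 (rule 60): 0110101001
Gen 11 (rule 22): 1000101111
Gen 12 (rule 60): 1100111000

Answer: never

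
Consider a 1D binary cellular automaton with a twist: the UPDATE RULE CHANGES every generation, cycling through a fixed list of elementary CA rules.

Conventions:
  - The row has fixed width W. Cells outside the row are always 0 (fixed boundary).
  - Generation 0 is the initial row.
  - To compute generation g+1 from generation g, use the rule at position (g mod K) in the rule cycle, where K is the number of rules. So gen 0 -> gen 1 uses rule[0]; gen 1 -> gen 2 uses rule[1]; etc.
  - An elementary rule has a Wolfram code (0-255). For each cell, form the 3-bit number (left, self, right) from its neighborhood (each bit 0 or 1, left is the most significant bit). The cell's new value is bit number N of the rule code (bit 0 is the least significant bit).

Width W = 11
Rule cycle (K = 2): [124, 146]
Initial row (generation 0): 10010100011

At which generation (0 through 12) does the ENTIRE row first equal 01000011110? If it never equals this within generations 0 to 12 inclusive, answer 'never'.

Gen 0: 10010100011
Gen 1 (rule 124): 11011110011
Gen 2 (rule 146): 00001101100
Gen 3 (rule 124): 00001111110
Gen 4 (rule 146): 00010111101
Gen 5 (rule 124): 00011100111
Gen 6 (rule 146): 00101011010
Gen 7 (rule 124): 00111111111
Gen 8 (rule 146): 01011111110
Gen 9 (rule 124): 01110000011
Gen 10 (rule 146): 10101000100
Gen 11 (rule 124): 11111100110
Gen 12 (rule 146): 01111011001

Answer: never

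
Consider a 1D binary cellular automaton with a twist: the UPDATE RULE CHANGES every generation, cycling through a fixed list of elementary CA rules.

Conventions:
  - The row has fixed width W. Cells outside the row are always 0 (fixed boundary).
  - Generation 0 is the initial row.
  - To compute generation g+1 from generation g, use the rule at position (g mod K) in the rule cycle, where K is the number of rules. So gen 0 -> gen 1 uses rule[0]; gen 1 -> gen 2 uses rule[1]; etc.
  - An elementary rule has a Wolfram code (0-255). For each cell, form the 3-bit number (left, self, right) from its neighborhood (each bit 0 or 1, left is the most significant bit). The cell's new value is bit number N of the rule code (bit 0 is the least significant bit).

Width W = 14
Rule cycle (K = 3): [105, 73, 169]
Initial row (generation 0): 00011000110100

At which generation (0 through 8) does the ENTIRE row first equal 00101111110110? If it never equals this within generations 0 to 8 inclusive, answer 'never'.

Gen 0: 00011000110100
Gen 1 (rule 105): 11011010111001
Gen 2 (rule 73): 11011000101000
Gen 3 (rule 169): 10110010010011
Gen 4 (rule 105): 01110000000011
Gen 5 (rule 73): 01010111111011
Gen 6 (rule 169): 00101111110110
Gen 7 (rule 105): 10011000011110
Gen 8 (rule 73): 00011011010010

Answer: 6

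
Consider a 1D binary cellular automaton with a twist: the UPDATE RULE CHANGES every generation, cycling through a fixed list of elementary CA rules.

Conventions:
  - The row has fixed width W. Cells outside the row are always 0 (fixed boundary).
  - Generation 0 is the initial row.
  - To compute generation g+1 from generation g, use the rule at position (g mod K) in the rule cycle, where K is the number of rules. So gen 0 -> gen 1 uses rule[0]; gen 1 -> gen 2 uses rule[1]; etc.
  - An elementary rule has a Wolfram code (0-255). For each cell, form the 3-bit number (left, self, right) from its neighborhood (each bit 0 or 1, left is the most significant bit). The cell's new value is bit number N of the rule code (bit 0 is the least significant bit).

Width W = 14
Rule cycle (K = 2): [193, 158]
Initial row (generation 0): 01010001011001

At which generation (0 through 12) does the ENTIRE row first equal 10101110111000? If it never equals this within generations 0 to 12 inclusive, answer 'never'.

Answer: never

Derivation:
Gen 0: 01010001011001
Gen 1 (rule 193): 00000100001000
Gen 2 (rule 158): 00001110011100
Gen 3 (rule 193): 11100110001101
Gen 4 (rule 158): 11011101011001
Gen 5 (rule 193): 01001100001000
Gen 6 (rule 158): 11111010011100
Gen 7 (rule 193): 01111000001101
Gen 8 (rule 158): 11110100011001
Gen 9 (rule 193): 01110001001000
Gen 10 (rule 158): 11101011111100
Gen 11 (rule 193): 01100001111101
Gen 12 (rule 158): 11010011111001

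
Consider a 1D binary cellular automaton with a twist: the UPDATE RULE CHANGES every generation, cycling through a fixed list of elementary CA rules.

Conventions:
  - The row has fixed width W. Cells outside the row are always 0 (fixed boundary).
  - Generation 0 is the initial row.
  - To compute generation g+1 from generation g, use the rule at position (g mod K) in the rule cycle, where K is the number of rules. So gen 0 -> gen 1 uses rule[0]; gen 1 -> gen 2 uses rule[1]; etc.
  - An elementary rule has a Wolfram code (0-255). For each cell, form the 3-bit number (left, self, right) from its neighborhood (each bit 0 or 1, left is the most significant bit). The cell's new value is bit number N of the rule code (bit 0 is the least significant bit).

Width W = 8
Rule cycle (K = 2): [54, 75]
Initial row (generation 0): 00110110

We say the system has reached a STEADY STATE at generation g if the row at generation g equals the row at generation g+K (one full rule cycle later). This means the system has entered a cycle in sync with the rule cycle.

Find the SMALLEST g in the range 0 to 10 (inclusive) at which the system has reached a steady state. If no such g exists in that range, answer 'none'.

Answer: none

Derivation:
Gen 0: 00110110
Gen 1 (rule 54): 01001001
Gen 2 (rule 75): 10010010
Gen 3 (rule 54): 11111111
Gen 4 (rule 75): 10000001
Gen 5 (rule 54): 11000011
Gen 6 (rule 75): 11011111
Gen 7 (rule 54): 00100000
Gen 8 (rule 75): 11001111
Gen 9 (rule 54): 00110000
Gen 10 (rule 75): 11110111
Gen 11 (rule 54): 00001000
Gen 12 (rule 75): 11110011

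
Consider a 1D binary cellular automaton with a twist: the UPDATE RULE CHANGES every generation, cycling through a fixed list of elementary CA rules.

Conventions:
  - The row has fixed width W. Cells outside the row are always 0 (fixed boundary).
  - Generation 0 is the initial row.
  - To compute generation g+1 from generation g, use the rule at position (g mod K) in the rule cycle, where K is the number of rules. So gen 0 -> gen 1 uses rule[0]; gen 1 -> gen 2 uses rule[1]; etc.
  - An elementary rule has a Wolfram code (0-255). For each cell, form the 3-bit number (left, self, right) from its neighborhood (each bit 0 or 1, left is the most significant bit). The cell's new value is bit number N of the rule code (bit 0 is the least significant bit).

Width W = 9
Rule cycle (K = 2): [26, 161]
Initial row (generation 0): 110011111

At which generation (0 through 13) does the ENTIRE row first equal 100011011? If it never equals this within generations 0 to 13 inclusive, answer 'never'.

Gen 0: 110011111
Gen 1 (rule 26): 101110000
Gen 2 (rule 161): 010100111
Gen 3 (rule 26): 100011100
Gen 4 (rule 161): 001001001
Gen 5 (rule 26): 010110110
Gen 6 (rule 161): 001001000
Gen 7 (rule 26): 010110100
Gen 8 (rule 161): 001001001
Gen 9 (rule 26): 010110110
Gen 10 (rule 161): 001001000
Gen 11 (rule 26): 010110100
Gen 12 (rule 161): 001001001
Gen 13 (rule 26): 010110110

Answer: never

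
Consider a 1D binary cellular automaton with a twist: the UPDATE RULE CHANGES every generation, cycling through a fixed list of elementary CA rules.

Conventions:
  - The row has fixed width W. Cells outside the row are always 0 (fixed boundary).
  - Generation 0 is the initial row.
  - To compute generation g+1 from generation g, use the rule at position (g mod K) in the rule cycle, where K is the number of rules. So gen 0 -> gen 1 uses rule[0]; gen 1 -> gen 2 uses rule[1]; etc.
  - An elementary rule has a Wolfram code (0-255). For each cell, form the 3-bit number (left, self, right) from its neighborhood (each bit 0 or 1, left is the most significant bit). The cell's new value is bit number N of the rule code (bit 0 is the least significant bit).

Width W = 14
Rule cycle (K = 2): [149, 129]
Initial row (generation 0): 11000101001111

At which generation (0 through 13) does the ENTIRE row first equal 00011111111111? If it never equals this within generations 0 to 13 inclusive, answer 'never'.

Answer: 11

Derivation:
Gen 0: 11000101001111
Gen 1 (rule 149): 00110101100110
Gen 2 (rule 129): 10000000000000
Gen 3 (rule 149): 11111111111111
Gen 4 (rule 129): 01111111111110
Gen 5 (rule 149): 00111111111101
Gen 6 (rule 129): 10011111111000
Gen 7 (rule 149): 11001111110111
Gen 8 (rule 129): 00000111100010
Gen 9 (rule 149): 11110011011011
Gen 10 (rule 129): 01100000000000
Gen 11 (rule 149): 00011111111111
Gen 12 (rule 129): 11001111111110
Gen 13 (rule 149): 00100111111101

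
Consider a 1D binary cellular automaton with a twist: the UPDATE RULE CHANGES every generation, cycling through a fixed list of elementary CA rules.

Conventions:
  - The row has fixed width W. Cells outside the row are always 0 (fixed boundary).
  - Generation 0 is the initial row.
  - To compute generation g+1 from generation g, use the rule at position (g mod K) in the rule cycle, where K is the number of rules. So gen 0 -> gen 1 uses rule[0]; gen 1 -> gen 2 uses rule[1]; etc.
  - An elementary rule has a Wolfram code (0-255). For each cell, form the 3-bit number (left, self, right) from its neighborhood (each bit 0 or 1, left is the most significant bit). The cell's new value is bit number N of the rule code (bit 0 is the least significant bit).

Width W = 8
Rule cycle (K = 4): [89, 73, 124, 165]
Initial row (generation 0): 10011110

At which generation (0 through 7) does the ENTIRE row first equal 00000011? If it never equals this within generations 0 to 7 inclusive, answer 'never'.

Answer: 2

Derivation:
Gen 0: 10011110
Gen 1 (rule 89): 01010011
Gen 2 (rule 73): 00000011
Gen 3 (rule 124): 00000011
Gen 4 (rule 165): 11111000
Gen 5 (rule 89): 10001111
Gen 6 (rule 73): 00101001
Gen 7 (rule 124): 00111101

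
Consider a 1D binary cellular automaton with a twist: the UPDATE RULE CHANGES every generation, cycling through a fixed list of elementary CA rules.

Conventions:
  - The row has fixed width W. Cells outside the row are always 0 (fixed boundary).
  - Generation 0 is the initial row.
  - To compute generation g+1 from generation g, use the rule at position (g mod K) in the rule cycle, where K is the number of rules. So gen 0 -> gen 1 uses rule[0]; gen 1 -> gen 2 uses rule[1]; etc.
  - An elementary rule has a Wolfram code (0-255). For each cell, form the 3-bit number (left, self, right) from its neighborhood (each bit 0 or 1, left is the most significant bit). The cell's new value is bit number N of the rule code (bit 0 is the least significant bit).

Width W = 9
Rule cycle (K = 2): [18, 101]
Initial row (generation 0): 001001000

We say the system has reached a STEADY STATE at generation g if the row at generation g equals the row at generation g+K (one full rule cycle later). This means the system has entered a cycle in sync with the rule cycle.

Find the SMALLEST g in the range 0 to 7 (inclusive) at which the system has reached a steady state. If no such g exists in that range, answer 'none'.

Gen 0: 001001000
Gen 1 (rule 18): 010110100
Gen 2 (rule 101): 011011101
Gen 3 (rule 18): 100000000
Gen 4 (rule 101): 101111111
Gen 5 (rule 18): 000000000
Gen 6 (rule 101): 111111111
Gen 7 (rule 18): 000000000
Gen 8 (rule 101): 111111111
Gen 9 (rule 18): 000000000

Answer: 5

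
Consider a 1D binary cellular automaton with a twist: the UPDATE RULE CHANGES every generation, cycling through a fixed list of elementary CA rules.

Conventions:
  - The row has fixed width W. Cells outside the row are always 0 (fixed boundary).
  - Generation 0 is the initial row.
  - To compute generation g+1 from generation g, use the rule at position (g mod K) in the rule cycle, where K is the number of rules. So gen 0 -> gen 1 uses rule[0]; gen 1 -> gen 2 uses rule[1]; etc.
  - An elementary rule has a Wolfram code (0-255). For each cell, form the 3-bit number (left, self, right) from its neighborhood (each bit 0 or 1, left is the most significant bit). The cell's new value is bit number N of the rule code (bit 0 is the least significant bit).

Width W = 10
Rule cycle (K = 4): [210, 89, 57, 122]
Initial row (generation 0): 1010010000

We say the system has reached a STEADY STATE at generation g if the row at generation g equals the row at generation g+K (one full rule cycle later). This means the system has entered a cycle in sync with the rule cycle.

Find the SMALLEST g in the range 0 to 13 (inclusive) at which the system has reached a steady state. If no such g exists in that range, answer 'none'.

Gen 0: 1010010000
Gen 1 (rule 210): 0001101000
Gen 2 (rule 89): 1101100111
Gen 3 (rule 57): 1011010100
Gen 4 (rule 122): 0111101010
Gen 5 (rule 210): 1011100001
Gen 6 (rule 89): 0010111100
Gen 7 (rule 57): 1001100011
Gen 8 (rule 122): 0111110111
Gen 9 (rule 210): 1011110011
Gen 10 (rule 89): 0010011011
Gen 11 (rule 57): 1001010110
Gen 12 (rule 122): 0110101111
Gen 13 (rule 210): 1010000111
Gen 14 (rule 89): 0001110101
Gen 15 (rule 57): 1101001010
Gen 16 (rule 122): 1110110101
Gen 17 (rule 210): 0110010000

Answer: none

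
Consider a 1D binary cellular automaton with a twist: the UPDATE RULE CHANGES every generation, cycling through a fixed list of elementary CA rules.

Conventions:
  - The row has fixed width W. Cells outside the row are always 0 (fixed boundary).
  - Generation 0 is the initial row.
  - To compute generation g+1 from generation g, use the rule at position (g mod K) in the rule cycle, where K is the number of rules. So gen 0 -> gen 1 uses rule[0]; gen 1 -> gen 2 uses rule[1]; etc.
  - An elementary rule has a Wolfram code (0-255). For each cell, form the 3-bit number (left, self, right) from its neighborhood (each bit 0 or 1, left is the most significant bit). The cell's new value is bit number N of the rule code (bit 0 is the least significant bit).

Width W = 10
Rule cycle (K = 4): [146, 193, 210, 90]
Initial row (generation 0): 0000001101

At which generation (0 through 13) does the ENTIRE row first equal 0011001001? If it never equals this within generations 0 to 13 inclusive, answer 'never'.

Gen 0: 0000001101
Gen 1 (rule 146): 0000010000
Gen 2 (rule 193): 1111000111
Gen 3 (rule 210): 0111101011
Gen 4 (rule 90): 1100100011
Gen 5 (rule 146): 0011010100
Gen 6 (rule 193): 1001000001
Gen 7 (rule 210): 0110100010
Gen 8 (rule 90): 1110010101
Gen 9 (rule 146): 0101100000
Gen 10 (rule 193): 0000101111
Gen 11 (rule 210): 0001000111
Gen 12 (rule 90): 0010101101
Gen 13 (rule 146): 0100000000

Answer: never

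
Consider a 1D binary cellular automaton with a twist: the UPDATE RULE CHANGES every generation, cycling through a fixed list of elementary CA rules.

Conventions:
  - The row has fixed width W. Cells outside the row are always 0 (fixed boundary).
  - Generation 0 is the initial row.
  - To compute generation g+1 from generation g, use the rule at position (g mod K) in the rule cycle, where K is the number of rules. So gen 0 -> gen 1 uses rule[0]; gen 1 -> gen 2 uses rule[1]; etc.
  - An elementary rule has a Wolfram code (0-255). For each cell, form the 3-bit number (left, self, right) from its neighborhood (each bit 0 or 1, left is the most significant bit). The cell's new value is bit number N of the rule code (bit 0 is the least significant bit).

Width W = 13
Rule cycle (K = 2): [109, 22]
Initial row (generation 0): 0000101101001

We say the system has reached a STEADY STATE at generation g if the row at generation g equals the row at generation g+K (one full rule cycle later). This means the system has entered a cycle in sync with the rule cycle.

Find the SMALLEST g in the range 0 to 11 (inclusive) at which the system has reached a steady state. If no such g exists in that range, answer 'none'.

Answer: 6

Derivation:
Gen 0: 0000101101001
Gen 1 (rule 109): 1110111111001
Gen 2 (rule 22): 0000000000111
Gen 3 (rule 109): 1111111110101
Gen 4 (rule 22): 0000000000101
Gen 5 (rule 109): 1111111110111
Gen 6 (rule 22): 0000000000000
Gen 7 (rule 109): 1111111111111
Gen 8 (rule 22): 0000000000000
Gen 9 (rule 109): 1111111111111
Gen 10 (rule 22): 0000000000000
Gen 11 (rule 109): 1111111111111
Gen 12 (rule 22): 0000000000000
Gen 13 (rule 109): 1111111111111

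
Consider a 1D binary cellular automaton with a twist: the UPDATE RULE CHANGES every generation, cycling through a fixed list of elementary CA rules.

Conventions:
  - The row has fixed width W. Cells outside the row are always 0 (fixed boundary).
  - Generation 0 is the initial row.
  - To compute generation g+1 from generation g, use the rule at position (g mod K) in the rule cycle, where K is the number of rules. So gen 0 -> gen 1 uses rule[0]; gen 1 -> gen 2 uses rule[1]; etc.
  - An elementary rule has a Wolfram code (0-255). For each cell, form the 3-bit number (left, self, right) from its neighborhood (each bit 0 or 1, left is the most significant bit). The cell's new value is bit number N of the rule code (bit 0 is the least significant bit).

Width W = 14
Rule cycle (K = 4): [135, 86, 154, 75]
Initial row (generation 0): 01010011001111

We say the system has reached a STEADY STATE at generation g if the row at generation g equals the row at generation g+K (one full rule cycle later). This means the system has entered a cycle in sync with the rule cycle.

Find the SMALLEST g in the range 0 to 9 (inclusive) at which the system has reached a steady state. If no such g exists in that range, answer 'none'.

Gen 0: 01010011001111
Gen 1 (rule 135): 11010100010110
Gen 2 (rule 86): 01010110110011
Gen 3 (rule 154): 10000100101110
Gen 4 (rule 75): 00111001001010
Gen 5 (rule 135): 11010011011010
Gen 6 (rule 86): 01011101001011
Gen 7 (rule 154): 10011000110010
Gen 8 (rule 75): 00111011110100
Gen 9 (rule 135): 11010001100101
Gen 10 (rule 86): 01011010111101
Gen 11 (rule 154): 10010000111000
Gen 12 (rule 75): 00100111101011
Gen 13 (rule 135): 11101011001000

Answer: none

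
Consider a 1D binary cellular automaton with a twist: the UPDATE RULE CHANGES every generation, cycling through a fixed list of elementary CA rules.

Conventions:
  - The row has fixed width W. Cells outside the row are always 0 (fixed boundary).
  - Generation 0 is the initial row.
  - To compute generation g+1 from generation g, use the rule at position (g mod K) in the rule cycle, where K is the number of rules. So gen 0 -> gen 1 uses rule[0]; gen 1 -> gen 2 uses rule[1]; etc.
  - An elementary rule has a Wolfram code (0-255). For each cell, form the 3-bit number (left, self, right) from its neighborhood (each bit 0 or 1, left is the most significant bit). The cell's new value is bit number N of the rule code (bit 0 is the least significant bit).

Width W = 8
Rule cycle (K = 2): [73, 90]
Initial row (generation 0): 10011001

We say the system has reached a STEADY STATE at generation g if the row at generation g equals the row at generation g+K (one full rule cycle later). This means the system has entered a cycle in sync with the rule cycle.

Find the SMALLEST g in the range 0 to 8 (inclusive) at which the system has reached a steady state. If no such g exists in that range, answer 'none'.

Answer: 5

Derivation:
Gen 0: 10011001
Gen 1 (rule 73): 00011000
Gen 2 (rule 90): 00111100
Gen 3 (rule 73): 10100101
Gen 4 (rule 90): 00011000
Gen 5 (rule 73): 11011011
Gen 6 (rule 90): 11011011
Gen 7 (rule 73): 11011011
Gen 8 (rule 90): 11011011
Gen 9 (rule 73): 11011011
Gen 10 (rule 90): 11011011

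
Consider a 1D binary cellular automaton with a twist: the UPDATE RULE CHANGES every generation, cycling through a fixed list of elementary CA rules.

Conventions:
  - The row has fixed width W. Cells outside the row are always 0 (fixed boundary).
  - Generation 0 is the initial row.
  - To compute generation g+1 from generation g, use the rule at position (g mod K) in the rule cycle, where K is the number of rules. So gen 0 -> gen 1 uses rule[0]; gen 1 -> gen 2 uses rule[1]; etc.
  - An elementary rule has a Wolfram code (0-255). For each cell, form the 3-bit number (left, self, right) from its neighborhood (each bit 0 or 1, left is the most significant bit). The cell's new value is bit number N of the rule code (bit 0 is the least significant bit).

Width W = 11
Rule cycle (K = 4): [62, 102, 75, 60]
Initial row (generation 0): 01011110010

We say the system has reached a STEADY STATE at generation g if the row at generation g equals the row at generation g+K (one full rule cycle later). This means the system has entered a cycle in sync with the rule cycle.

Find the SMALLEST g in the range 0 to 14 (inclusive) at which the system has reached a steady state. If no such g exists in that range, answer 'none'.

Answer: none

Derivation:
Gen 0: 01011110010
Gen 1 (rule 62): 11110001111
Gen 2 (rule 102): 00010010001
Gen 3 (rule 75): 11100100110
Gen 4 (rule 60): 10010110101
Gen 5 (rule 62): 11111101111
Gen 6 (rule 102): 00000110001
Gen 7 (rule 75): 11111110110
Gen 8 (rule 60): 10000001101
Gen 9 (rule 62): 11000011011
Gen 10 (rule 102): 01000101101
Gen 11 (rule 75): 10011001100
Gen 12 (rule 60): 11010101010
Gen 13 (rule 62): 10111111111
Gen 14 (rule 102): 11000000001
Gen 15 (rule 75): 11011111110
Gen 16 (rule 60): 10110000001
Gen 17 (rule 62): 11101000011
Gen 18 (rule 102): 00111000101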